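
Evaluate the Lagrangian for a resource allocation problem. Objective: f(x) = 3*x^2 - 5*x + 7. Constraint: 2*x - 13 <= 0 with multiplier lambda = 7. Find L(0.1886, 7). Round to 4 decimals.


Step 1: Evaluate f(x).
f(0.1886) = 3*0.1886^2 - 5*0.1886 + 7 = 6.1637
Step 2: Evaluate g(x).
g(0.1886) = 2*0.1886 - 13 = -12.6228
Step 3: Compute Lagrangian.
L = 6.1637 + 7*-12.6228 = -82.1959


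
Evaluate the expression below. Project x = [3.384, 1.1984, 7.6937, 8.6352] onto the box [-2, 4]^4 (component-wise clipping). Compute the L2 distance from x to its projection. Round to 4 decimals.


Project each component onto [-2, 4].
clip(3.384) = 3.384, clip(1.1984) = 1.1984, clip(7.6937) = 4.0, clip(8.6352) = 4.0
Projection = [3.384, 1.1984, 4.0, 4.0]
Squared diffs: [0.0, 0.0, 13.6434, 21.4851]
Distance = sqrt(35.1285) = 5.9269


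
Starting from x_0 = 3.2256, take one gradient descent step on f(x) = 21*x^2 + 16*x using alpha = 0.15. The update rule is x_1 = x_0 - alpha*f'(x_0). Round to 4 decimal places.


We compute the gradient at x_0 and apply the update.
f'(x) = 42*x + 16
f'(3.2256) = 42*3.2256 + 16 = 151.4752
x_1 = 3.2256 - 0.15*151.4752 = -19.4957


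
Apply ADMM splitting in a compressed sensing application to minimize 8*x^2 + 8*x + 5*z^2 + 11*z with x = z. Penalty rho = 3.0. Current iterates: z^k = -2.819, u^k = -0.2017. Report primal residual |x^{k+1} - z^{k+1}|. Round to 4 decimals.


ADMM iteration with rho = 3.0, z^k = -2.819, u^k = -0.2017
Step 1: x-update.
Minimize 8*x^2 + 8*x + (3.0/2)*(x + 2.819 - 0.2017)^2
FOC: (2*8 + 3.0)*x = -8 + 3.0*(-2.819 + 0.2017)
x^{k+1} = -0.8343
Step 2: z-update.
Minimize 5*z^2 + 11*z + (3.0/2)*(-0.8343 - z - 0.2017)^2
FOC: (2*5 + 3.0)*z = -11 + 3.0*(-0.8343 - 0.2017)
z^{k+1} = -1.0852
Step 3: u-update.
u^{k+1} = -0.2017 - 0.8343 + 1.0852 = 0.0492
Step 4: Primal residual = |-0.8343 + 1.0852| = 0.2509


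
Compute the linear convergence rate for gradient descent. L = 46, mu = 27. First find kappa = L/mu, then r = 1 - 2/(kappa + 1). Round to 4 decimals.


Step 1: Compute the condition number.
kappa = L/mu = 46/27 = 1.7037
Step 2: Compute the convergence rate.
r = 1 - 2/(kappa + 1) = 1 - 2*mu/(L + mu) = (L - mu)/(L + mu) = 19/73 = 0.2603


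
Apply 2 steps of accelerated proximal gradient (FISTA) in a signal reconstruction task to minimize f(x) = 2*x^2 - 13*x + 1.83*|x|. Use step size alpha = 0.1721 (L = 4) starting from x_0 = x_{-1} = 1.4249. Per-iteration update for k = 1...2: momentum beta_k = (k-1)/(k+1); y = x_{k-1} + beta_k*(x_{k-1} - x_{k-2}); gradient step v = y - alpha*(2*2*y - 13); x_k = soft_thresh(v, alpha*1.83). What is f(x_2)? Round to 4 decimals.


FISTA on f(x) = 2*x^2 - 13*x + 1.83*|x|
L = 4, alpha = 0.1721
Iteration 1: beta = 0.0, y = 1.4249 + 0.0*(1.4249 - 1.4249) = 1.4249
  grad(y) = -7.3004, v = y - alpha*grad = 2.6813
  prox(v) = soft_thresh(2.6813, 0.3149) = 2.3664
Iteration 2: beta = 0.3333, y = 2.3664 + 0.3333*(2.3664 - 1.4249) = 2.6802
  grad(y) = -2.2793, v = y - alpha*grad = 3.0724
  prox(v) = soft_thresh(3.0724, 0.3149) = 2.7575
f(x_2) = 2*2.7575^2 - 13*2.7575 + 1.83*|2.7575| = -15.5937


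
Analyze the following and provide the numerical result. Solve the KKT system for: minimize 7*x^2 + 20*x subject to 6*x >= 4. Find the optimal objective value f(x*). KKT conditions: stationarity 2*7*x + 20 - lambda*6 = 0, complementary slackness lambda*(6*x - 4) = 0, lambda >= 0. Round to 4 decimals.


Step 1: Try lambda = 0 (constraint inactive).
x_unc = -20/(2*7) = -1.4286
Check: 6*-1.4286 = -8.5716 < 4 -- violated!
Step 2: Constraint must be active: 6*x = 4
x* = 4/6 = 2/3 = 0.6667 (rounded; the exact value 2/3 is used below)
lambda = (2*7*(2/3) + 20)/6 = 4.8889
Step 3: Compute optimal value.
f(x*) = 7*(2/3)^2 + 20*(2/3) = 16.4444


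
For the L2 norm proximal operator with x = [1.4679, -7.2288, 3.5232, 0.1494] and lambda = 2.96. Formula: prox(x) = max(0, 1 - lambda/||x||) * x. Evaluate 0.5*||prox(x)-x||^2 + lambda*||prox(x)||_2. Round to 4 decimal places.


Step 1: Compute ||x||.
||x|| = 8.1759
Step 2: Compute scaling factor.
scale = max(0, 1 - 2.96/8.1759) = 0.638
Step 3: prox(x) = [0.9365, -4.6117, 2.2477, 0.0953]
||prox(x)|| = 5.2159
Step 4: Proximal objective.
0.5*||prox-x||^2 = 4.3808
lambda*||prox|| = 15.4391
Total = 19.8199


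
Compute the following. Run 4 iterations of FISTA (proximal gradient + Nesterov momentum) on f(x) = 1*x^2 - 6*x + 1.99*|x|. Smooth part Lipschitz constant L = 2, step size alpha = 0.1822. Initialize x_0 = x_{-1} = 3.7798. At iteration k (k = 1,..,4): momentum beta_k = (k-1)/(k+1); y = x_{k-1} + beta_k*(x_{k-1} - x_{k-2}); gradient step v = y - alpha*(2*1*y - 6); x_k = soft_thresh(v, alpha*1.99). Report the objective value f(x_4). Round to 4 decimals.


FISTA on f(x) = 1*x^2 - 6*x + 1.99*|x|
L = 2, alpha = 0.1822
Iteration 1: beta = 0.0, y = 3.7798 + 0.0*(3.7798 - 3.7798) = 3.7798
  grad(y) = 1.5596, v = y - alpha*grad = 3.4956
  prox(v) = soft_thresh(3.4956, 0.3626) = 3.1331
Iteration 2: beta = 0.3333, y = 3.1331 + 0.3333*(3.1331 - 3.7798) = 2.9175
  grad(y) = -0.165, v = y - alpha*grad = 2.9476
  prox(v) = soft_thresh(2.9476, 0.3626) = 2.585
Iteration 3: beta = 0.5, y = 2.585 + 0.5*(2.585 - 3.1331) = 2.3109
  grad(y) = -1.3781, v = y - alpha*grad = 2.562
  prox(v) = soft_thresh(2.562, 0.3626) = 2.1994
Iteration 4: beta = 0.6, y = 2.1994 + 0.6*(2.1994 - 2.585) = 1.9681
  grad(y) = -2.0637, v = y - alpha*grad = 2.3441
  prox(v) = soft_thresh(2.3441, 0.3626) = 1.9816
f(x_4) = 1*1.9816^2 - 6*1.9816 + 1.99*|1.9816| = -4.0195


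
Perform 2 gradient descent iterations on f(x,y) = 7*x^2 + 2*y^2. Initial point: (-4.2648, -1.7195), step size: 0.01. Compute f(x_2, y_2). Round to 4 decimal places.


Gradient descent on f(x,y) = 7*x^2 + 2*y^2.
Starting point: (-4.2648, -1.7195), alpha = 0.01
Step 1: grad_x = 2*7*-4.2648 = -59.7072, grad_y = 2*2*-1.7195 = -6.878
  x_1 = -4.2648 - 0.01*-59.7072 = -3.6677
  y_1 = -1.7195 - 0.01*-6.878 = -1.6507
Step 2: grad_x = 2*7*-3.6677 = -51.3482, grad_y = 2*2*-1.6507 = -6.6029
  x_2 = -3.6677 - 0.01*-51.3482 = -3.1542
  y_2 = -1.6507 - 0.01*-6.6029 = -1.5847
f(-3.1542, -1.5847) = 7*(-3.1542)^2 + 2*(-1.5847)^2 = 74.6674


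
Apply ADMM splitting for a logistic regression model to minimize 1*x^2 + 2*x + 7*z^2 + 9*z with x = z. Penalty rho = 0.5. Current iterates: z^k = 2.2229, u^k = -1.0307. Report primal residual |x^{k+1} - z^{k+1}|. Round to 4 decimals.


ADMM iteration with rho = 0.5, z^k = 2.2229, u^k = -1.0307
Step 1: x-update.
Minimize 1*x^2 + 2*x + (0.5/2)*(x - 2.2229 - 1.0307)^2
FOC: (2*1 + 0.5)*x = -2 + 0.5*(2.2229 + 1.0307)
x^{k+1} = -0.1493
Step 2: z-update.
Minimize 7*z^2 + 9*z + (0.5/2)*(-0.1493 - z - 1.0307)^2
FOC: (2*7 + 0.5)*z = -9 + 0.5*(-0.1493 - 1.0307)
z^{k+1} = -0.6614
Step 3: u-update.
u^{k+1} = -1.0307 - 0.1493 + 0.6614 = -0.5186
Step 4: Primal residual = |-0.1493 + 0.6614| = 0.5121


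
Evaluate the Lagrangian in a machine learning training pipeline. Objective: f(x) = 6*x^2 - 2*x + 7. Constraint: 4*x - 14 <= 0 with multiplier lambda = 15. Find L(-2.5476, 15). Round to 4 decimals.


Step 1: Evaluate f(x).
f(-2.5476) = 6*(-2.5476)^2 - 2*(-2.5476) + 7 = 51.0368
Step 2: Evaluate g(x).
g(-2.5476) = 4*-2.5476 - 14 = -24.1904
Step 3: Compute Lagrangian.
L = 51.0368 + 15*-24.1904 = -311.8192


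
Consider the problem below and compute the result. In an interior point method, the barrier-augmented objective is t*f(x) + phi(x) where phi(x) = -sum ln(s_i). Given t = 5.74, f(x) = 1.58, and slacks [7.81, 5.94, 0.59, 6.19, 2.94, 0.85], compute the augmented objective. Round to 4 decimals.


Step 1: Compute log-barrier.
ln values: [2.0554, 1.7817, -0.5276, 1.8229, 1.0784, -0.1625]
phi = -(2.0554 + 1.7817 - 0.5276 + 1.8229 + 1.0784 - 0.1625) = -6.0483
Step 2: Compute augmented objective.
t*f(x) = 5.74*1.58 = 9.0692
Total = 9.0692 - 6.0483 = 3.0209


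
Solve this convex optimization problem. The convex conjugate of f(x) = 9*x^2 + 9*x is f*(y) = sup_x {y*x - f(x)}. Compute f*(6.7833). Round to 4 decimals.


f*(y) = sup_x {y*x - a*x^2 - b*x} = sup_x {(y-b)*x - a*x^2}
FOC: (y - b) - 2a*x = 0 => x* = (y - b)/(2a)
x* = (6.7833 - 9)/(2*9) = -0.1232
f*(6.7833) = (y-b)^2/(4a) = (6.7833 - 9)^2/(4*9)
= 4.9138/36 = 0.1365


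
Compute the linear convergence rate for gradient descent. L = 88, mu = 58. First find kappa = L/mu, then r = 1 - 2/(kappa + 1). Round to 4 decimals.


Step 1: Compute the condition number.
kappa = L/mu = 88/58 = 1.5172
Step 2: Compute the convergence rate.
r = 1 - 2/(kappa + 1) = 1 - 2*mu/(L + mu) = (L - mu)/(L + mu) = 30/146 = 0.2055


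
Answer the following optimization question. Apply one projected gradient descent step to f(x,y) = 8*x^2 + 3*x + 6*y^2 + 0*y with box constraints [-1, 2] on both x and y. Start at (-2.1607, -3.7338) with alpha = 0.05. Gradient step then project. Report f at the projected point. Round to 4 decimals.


Step 1: Compute gradient at (-2.1607, -3.7338).
grad_x = 2*8*-2.1607 + 3 = -31.5712
grad_y = 2*6*-3.7338 + 0 = -44.8056
Step 2: Gradient step.
x_raw = -2.1607 - 0.05*-31.5712 = -0.5821
y_raw = -3.7338 - 0.05*-44.8056 = -1.4935
Step 3: Project onto [-1, 2].
x_proj = clip(-0.5821) = -0.5821
y_proj = clip(-1.4935) = -1.0
Step 4: Evaluate f.
f(-0.5821, -1.0) = 6.9647


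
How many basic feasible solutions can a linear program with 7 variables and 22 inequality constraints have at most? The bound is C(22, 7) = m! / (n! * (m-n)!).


Each vertex corresponds to some choice of n active constraints out of m, so the number of vertices is at most C(m, n) = m! / (n!(m-n)!).
m = 22, n = 7
Numerator: 22 * 21 * 20 * 19 * 18 * 17 * 16
Denominator: 7! = 5040
C(22, 7) = 170544


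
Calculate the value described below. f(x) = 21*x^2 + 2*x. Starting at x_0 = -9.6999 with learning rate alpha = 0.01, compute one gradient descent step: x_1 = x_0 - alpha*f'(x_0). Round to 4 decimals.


We compute the gradient at x_0 and apply the update.
f'(x) = 42*x + 2
f'(-9.6999) = 42*-9.6999 + 2 = -405.3958
x_1 = -9.6999 - 0.01*-405.3958 = -5.6459


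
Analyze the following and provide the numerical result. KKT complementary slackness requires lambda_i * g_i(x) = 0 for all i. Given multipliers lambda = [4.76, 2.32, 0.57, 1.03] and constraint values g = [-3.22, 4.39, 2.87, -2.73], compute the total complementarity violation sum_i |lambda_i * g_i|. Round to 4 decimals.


KKT complementary slackness check:
lambda_1 * g_1 = 4.76 * -3.22 = -15.3272
lambda_2 * g_2 = 2.32 * 4.39 = 10.1848
lambda_3 * g_3 = 0.57 * 2.87 = 1.6359
lambda_4 * g_4 = 1.03 * -2.73 = -2.8119
Total violation = 15.3272 + 10.1848 + 1.6359 + 2.8119 = 29.9598


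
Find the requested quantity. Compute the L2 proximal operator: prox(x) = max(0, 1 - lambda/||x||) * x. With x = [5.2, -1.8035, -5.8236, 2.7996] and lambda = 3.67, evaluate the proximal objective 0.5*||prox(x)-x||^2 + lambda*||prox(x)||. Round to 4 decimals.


Step 1: Compute ||x||.
||x|| = 8.4879
Step 2: Compute scaling factor.
scale = max(0, 1 - 3.67/8.4879) = 0.5676
Step 3: prox(x) = [2.9516, -1.0237, -3.3056, 1.5891]
||prox(x)|| = 4.8179
Step 4: Proximal objective.
0.5*||prox-x||^2 = 6.7345
lambda*||prox|| = 17.6817
Total = 24.4162


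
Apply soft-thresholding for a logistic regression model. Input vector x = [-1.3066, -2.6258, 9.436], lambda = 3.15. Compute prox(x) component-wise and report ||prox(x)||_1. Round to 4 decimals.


Soft-thresholding with lambda = 3.15:
prox(-1.3066) = sign(-1.3066)*max(|-1.3066| - 3.15, 0) = 0.0
prox(-2.6258) = sign(-2.6258)*max(|-2.6258| - 3.15, 0) = 0.0
prox(9.436) = sign(9.436)*max(|9.436| - 3.15, 0) = 6.286
prox(x) = [0.0, 0.0, 6.286]
||prox(x)||_1 = 0.0 + 0.0 + 6.286 = 6.286


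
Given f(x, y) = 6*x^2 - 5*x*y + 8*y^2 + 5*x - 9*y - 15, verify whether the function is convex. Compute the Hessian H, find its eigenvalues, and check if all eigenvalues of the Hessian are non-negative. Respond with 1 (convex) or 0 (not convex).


The Hessian of f(x,y) = 6*x^2 - 5*x*y + 8*y^2 + 5*x - 9*y - 15 is:
H = [[12, -5], [-5, 16]]
Trace = 12 + 16 = 28
Determinant = 12*16 - (-5)^2 = 167
Discriminant = (28)^2 - 4*167 = 116.0
Eigenvalues: lambda_1 = 8.6148, lambda_2 = 19.3852
The function is convex.

1


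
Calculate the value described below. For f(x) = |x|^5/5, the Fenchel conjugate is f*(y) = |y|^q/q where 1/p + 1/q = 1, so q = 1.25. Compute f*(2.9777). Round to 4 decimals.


The conjugate exponent q satisfies 1/p + 1/q = 1.
p = 5, so q = 5/(5 - 1) = 1.25
|y|^q = 2.9777^1.25 = 3.9116
f*(2.9777) = 3.9116 / 1.25 = 3.1293


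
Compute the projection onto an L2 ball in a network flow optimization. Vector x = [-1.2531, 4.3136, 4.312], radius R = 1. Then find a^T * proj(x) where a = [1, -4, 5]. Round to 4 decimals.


Step 1: Compute ||x|| (intermediates to 6 decimals).
||x|| = sqrt((-1.2531)^2 + 4.3136^2 + 4.312^2) = 6.226616
Step 2: Project.
Since ||x|| > R, scale = R/||x|| = 1/6.226616 = 0.160601, proj(x) = scale * x
proj(x) = [-0.201249, 0.692768, 0.692512]
Step 3: Dot product.
a^T * proj(x) = 1*(-0.201249) - 4*0.692768 + 5*0.692512 = 0.4902


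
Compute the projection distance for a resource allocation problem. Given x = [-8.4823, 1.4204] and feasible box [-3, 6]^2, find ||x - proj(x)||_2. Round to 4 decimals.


Project each component onto [-3, 6].
clip(-8.4823) = -3.0, clip(1.4204) = 1.4204
Projection = [-3.0, 1.4204]
Squared diffs: [30.0556, 0.0]
Distance = sqrt(30.0556) = 5.4823


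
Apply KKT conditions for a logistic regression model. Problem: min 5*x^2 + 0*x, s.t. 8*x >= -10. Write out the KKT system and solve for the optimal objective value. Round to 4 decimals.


Step 1: Try lambda = 0 (constraint inactive).
Stationarity: 2*5*x + 0 = 0
x* = 0/(2*5) = 0.0
Check constraint: 8*0.0 = 0.0 >= -10 -- satisfied.
Step 2: Compute optimal value.
f(x*) = 5*0.0^2 + 0*0.0 = 0.0


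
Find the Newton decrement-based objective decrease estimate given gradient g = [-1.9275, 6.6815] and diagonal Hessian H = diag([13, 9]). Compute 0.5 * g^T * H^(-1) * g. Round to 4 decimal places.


Step 1: H is diagonal, so H^(-1) * g = [-0.1483, 0.7424].
Step 2: g^T H^(-1) g = sum_i g_i^2 / H_ii
  = (-1.9275)^2/13 + (6.6815)^2/9
  = 0.2858 + 4.9603 = 5.2461
Step 3: Objective decrease = 0.5 * g^T H^(-1) g = 2.623


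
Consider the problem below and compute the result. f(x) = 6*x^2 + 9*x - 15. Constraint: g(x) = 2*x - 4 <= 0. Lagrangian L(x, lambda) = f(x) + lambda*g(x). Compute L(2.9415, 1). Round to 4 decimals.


Step 1: Evaluate f(x).
f(2.9415) = 6*2.9415^2 + 9*2.9415 - 15 = 63.388
Step 2: Evaluate g(x).
g(2.9415) = 2*2.9415 - 4 = 1.883
Step 3: Compute Lagrangian.
L = 63.388 + 1*1.883 = 65.271


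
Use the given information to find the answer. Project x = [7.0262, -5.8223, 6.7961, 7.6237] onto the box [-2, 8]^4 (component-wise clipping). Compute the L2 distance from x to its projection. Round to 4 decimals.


Project each component onto [-2, 8].
clip(7.0262) = 7.0262, clip(-5.8223) = -2.0, clip(6.7961) = 6.7961, clip(7.6237) = 7.6237
Projection = [7.0262, -2.0, 6.7961, 7.6237]
Squared diffs: [0.0, 14.61, 0.0, 0.0]
Distance = sqrt(14.61) = 3.8223


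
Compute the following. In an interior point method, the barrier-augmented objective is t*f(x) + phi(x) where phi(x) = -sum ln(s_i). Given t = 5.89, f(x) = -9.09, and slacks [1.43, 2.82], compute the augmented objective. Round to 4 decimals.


Step 1: Compute log-barrier.
ln values: [0.3577, 1.0367]
phi = -(0.3577 + 1.0367) = -1.3944
Step 2: Compute augmented objective.
t*f(x) = 5.89*-9.09 = -53.5401
Total = -53.5401 - 1.3944 = -54.9345


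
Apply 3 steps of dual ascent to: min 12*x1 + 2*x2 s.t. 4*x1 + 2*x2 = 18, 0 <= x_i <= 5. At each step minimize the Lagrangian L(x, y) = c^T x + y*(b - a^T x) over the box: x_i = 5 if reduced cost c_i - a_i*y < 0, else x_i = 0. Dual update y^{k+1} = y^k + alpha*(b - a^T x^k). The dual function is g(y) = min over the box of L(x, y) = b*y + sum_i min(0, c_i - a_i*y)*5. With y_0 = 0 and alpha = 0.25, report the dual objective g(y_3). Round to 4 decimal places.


Dual ascent for LP: min 12*x1 + 2*x2, 4*x1 + 2*x2 = 18, 0 <= x_i <= 5
Step 1: y^k = 0.0, reduced costs: (12.0, 2.0)
  x^k = (0.0, 0.0), subgradient = b - a^T x = 18.0
  y^{k+1} = 0.0 + 0.25*18.0 = 4.5
Step 2: y^k = 4.5, reduced costs: (-6.0, -7.0)
  x^k = (5.0, 5.0), subgradient = b - a^T x = -12.0
  y^{k+1} = 4.5 + 0.25*-12.0 = 1.5
Step 3: y^k = 1.5, reduced costs: (6.0, -1.0)
  x^k = (0.0, 5.0), subgradient = b - a^T x = 8.0
  y^{k+1} = 1.5 + 0.25*8.0 = 3.5
Dual objective at y_3 = 3.5: reduced costs (-2.0, -5.0), box minimizer x = (5.0, 5.0)
g(y_3) = b*y + (c1 - a1*y)*x1 + (c2 - a2*y)*x2 = 18*3.5 + (-2.0)*5.0 + (-5.0)*5.0 = 63.0 - 10.0 - 25.0 = 28.0


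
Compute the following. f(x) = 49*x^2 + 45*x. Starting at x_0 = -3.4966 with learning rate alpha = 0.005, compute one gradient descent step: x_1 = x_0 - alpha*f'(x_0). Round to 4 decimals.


We compute the gradient at x_0 and apply the update.
f'(x) = 98*x + 45
f'(-3.4966) = 98*-3.4966 + 45 = -297.6668
x_1 = -3.4966 - 0.005*-297.6668 = -2.0083


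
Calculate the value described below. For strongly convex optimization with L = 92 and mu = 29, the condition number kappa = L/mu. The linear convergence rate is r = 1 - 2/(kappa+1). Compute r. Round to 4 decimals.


Step 1: Compute the condition number.
kappa = L/mu = 92/29 = 3.1724
Step 2: Compute the convergence rate.
r = 1 - 2/(kappa + 1) = 1 - 2*mu/(L + mu) = (L - mu)/(L + mu) = 63/121 = 0.5207


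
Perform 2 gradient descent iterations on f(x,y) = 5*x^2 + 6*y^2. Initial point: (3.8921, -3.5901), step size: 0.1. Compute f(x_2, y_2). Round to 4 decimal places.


Gradient descent on f(x,y) = 5*x^2 + 6*y^2.
Starting point: (3.8921, -3.5901), alpha = 0.1
Step 1: grad_x = 2*5*3.8921 = 38.921, grad_y = 2*6*-3.5901 = -43.0812
  x_1 = 3.8921 - 0.1*38.921 = 0.0
  y_1 = -3.5901 - 0.1*-43.0812 = 0.718
Step 2: grad_x = 2*5*0.0 = 0.0, grad_y = 2*6*0.718 = 8.6162
  x_2 = 0.0 - 0.1*0.0 = 0.0
  y_2 = 0.718 - 0.1*8.6162 = -0.1436
f(0.0, -0.1436) = 5*0.0^2 + 6*(-0.1436)^2 = 0.1237


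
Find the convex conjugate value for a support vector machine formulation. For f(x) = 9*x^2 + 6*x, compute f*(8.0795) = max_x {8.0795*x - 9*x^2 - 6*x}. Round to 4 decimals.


f*(y) = sup_x {y*x - a*x^2 - b*x} = sup_x {(y-b)*x - a*x^2}
FOC: (y - b) - 2a*x = 0 => x* = (y - b)/(2a)
x* = (8.0795 - 6)/(2*9) = 0.1155
f*(8.0795) = (y-b)^2/(4a) = (8.0795 - 6)^2/(4*9)
= 4.3243/36 = 0.1201


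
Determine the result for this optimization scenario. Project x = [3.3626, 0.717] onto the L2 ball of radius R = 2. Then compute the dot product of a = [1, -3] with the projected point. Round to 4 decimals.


Step 1: Compute ||x|| (intermediates to 6 decimals).
||x|| = sqrt(3.3626^2 + 0.717^2) = 3.438193
Step 2: Project.
Since ||x|| > R, scale = R/||x|| = 2/3.438193 = 0.581701, proj(x) = scale * x
proj(x) = [1.956028, 0.41708]
Step 3: Dot product.
a^T * proj(x) = 1*1.956028 - 3*0.41708 = 0.7048


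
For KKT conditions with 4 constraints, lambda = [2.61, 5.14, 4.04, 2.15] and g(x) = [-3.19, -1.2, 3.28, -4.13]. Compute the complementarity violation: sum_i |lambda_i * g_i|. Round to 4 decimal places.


KKT complementary slackness check:
lambda_1 * g_1 = 2.61 * -3.19 = -8.3259
lambda_2 * g_2 = 5.14 * -1.2 = -6.168
lambda_3 * g_3 = 4.04 * 3.28 = 13.2512
lambda_4 * g_4 = 2.15 * -4.13 = -8.8795
Total violation = 8.3259 + 6.168 + 13.2512 + 8.8795 = 36.6246


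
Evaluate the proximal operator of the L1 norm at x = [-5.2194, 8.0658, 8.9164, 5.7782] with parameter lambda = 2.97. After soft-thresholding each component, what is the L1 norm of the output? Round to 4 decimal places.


Soft-thresholding with lambda = 2.97:
prox(-5.2194) = sign(-5.2194)*max(|-5.2194| - 2.97, 0) = -2.2494
prox(8.0658) = sign(8.0658)*max(|8.0658| - 2.97, 0) = 5.0958
prox(8.9164) = sign(8.9164)*max(|8.9164| - 2.97, 0) = 5.9464
prox(5.7782) = sign(5.7782)*max(|5.7782| - 2.97, 0) = 2.8082
prox(x) = [-2.2494, 5.0958, 5.9464, 2.8082]
||prox(x)||_1 = 2.2494 + 5.0958 + 5.9464 + 2.8082 = 16.0998


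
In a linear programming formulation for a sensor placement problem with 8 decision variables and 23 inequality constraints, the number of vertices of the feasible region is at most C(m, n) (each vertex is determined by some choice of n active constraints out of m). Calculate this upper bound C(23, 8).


Each vertex corresponds to some choice of n active constraints out of m, so the number of vertices is at most C(m, n) = m! / (n!(m-n)!).
m = 23, n = 8
Numerator: 23 * 22 * 21 * 20 * 19 * 18 * 17 * 16
Denominator: 8! = 40320
C(23, 8) = 490314


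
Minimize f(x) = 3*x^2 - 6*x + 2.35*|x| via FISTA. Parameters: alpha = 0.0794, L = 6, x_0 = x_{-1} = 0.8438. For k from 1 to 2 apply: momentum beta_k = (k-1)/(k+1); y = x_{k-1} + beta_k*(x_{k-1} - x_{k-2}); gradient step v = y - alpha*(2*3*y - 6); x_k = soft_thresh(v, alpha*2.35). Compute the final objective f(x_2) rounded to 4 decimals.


FISTA on f(x) = 3*x^2 - 6*x + 2.35*|x|
L = 6, alpha = 0.0794
Iteration 1: beta = 0.0, y = 0.8438 + 0.0*(0.8438 - 0.8438) = 0.8438
  grad(y) = -0.9372, v = y - alpha*grad = 0.9182
  prox(v) = soft_thresh(0.9182, 0.1866) = 0.7316
Iteration 2: beta = 0.3333, y = 0.7316 + 0.3333*(0.7316 - 0.8438) = 0.6942
  grad(y) = -1.8346, v = y - alpha*grad = 0.8399
  prox(v) = soft_thresh(0.8399, 0.1866) = 0.6533
f(x_2) = 3*0.6533^2 - 6*0.6533 + 2.35*|0.6533| = -1.1041


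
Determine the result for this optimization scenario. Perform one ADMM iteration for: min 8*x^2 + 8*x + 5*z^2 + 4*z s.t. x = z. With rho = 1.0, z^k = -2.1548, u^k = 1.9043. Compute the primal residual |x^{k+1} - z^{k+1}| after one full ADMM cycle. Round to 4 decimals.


ADMM iteration with rho = 1.0, z^k = -2.1548, u^k = 1.9043
Step 1: x-update.
Minimize 8*x^2 + 8*x + (1.0/2)*(x + 2.1548 + 1.9043)^2
FOC: (2*8 + 1.0)*x = -8 + 1.0*(-2.1548 - 1.9043)
x^{k+1} = -0.7094
Step 2: z-update.
Minimize 5*z^2 + 4*z + (1.0/2)*(-0.7094 - z + 1.9043)^2
FOC: (2*5 + 1.0)*z = -4 + 1.0*(-0.7094 + 1.9043)
z^{k+1} = -0.255
Step 3: u-update.
u^{k+1} = 1.9043 - 0.7094 + 0.255 = 1.4499
Step 4: Primal residual = |-0.7094 + 0.255| = 0.4544


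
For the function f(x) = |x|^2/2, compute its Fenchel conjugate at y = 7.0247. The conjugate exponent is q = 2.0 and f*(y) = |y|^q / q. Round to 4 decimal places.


The conjugate exponent q satisfies 1/p + 1/q = 1.
p = 2, so q = 2/(2 - 1) = 2.0
|y|^q = 7.0247^2.0 = 49.3464
f*(7.0247) = 49.3464 / 2.0 = 24.6732


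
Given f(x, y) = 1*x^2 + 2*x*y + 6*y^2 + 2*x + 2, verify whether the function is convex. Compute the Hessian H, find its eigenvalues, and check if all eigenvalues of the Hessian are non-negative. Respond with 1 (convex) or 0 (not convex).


The Hessian of f(x,y) = 1*x^2 + 2*x*y + 6*y^2 + 2*x + 2 is:
H = [[2, 2], [2, 12]]
Trace = 2 + 12 = 14
Determinant = 2*12 - (2)^2 = 20
Discriminant = (14)^2 - 4*20 = 116.0
Eigenvalues: lambda_1 = 1.6148, lambda_2 = 12.3852
The function is convex.

1


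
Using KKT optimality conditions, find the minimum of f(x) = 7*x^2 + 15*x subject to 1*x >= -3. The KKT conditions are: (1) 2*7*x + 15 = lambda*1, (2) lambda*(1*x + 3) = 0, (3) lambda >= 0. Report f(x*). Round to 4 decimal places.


Step 1: Try lambda = 0 (constraint inactive).
Stationarity: 2*7*x + 15 = 0
x* = -15/(2*7) = -15/14 = -1.0714 (rounded; the exact value -15/14 is used below)
Check constraint: 1*-1.0714 = -1.0714 >= -3 -- satisfied.
Step 2: Compute optimal value.
f(x*) = 7*(-15/14)^2 + 15*(-15/14) = -8.0357


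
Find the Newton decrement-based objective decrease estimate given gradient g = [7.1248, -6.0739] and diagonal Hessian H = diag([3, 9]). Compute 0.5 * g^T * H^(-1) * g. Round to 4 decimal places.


Step 1: H is diagonal, so H^(-1) * g = [2.3749, -0.6749].
Step 2: g^T H^(-1) g = sum_i g_i^2 / H_ii
  = (7.1248)^2/3 + (-6.0739)^2/9
  = 16.9209 + 4.0991 = 21.0201
Step 3: Objective decrease = 0.5 * g^T H^(-1) g = 10.51


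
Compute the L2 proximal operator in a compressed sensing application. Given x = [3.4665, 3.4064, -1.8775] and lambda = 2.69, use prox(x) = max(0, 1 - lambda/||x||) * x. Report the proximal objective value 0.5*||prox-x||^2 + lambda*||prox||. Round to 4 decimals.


Step 1: Compute ||x||.
||x|| = 5.2101
Step 2: Compute scaling factor.
scale = max(0, 1 - 2.69/5.2101) = 0.4837
Step 3: prox(x) = [1.6767, 1.6477, -0.9081]
||prox(x)|| = 2.5201
Step 4: Proximal objective.
0.5*||prox-x||^2 = 3.6181
lambda*||prox|| = 6.7791
Total = 10.3971


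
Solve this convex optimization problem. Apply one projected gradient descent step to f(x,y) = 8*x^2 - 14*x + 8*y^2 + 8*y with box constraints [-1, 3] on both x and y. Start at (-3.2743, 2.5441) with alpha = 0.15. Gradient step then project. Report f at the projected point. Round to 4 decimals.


Step 1: Compute gradient at (-3.2743, 2.5441).
grad_x = 2*8*-3.2743 - 14 = -66.3888
grad_y = 2*8*2.5441 + 8 = 48.7056
Step 2: Gradient step.
x_raw = -3.2743 - 0.15*-66.3888 = 6.684
y_raw = 2.5441 - 0.15*48.7056 = -4.7617
Step 3: Project onto [-1, 3].
x_proj = clip(6.684) = 3.0
y_proj = clip(-4.7617) = -1.0
Step 4: Evaluate f.
f(3.0, -1.0) = 30.0


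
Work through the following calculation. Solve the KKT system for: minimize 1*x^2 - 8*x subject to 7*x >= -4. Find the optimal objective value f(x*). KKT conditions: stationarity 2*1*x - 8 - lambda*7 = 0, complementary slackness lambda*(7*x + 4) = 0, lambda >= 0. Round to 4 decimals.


Step 1: Try lambda = 0 (constraint inactive).
Stationarity: 2*1*x - 8 = 0
x* = 8/(2*1) = 4.0
Check constraint: 7*4.0 = 28.0 >= -4 -- satisfied.
Step 2: Compute optimal value.
f(x*) = 1*4.0^2 - 8*4.0 = -16.0


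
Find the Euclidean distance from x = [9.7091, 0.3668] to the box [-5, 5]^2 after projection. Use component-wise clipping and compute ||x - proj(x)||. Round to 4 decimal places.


Project each component onto [-5, 5].
clip(9.7091) = 5.0, clip(0.3668) = 0.3668
Projection = [5.0, 0.3668]
Squared diffs: [22.1756, 0.0]
Distance = sqrt(22.1756) = 4.7091


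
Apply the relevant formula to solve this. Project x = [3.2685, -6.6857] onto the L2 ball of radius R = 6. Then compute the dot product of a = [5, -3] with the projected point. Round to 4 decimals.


Step 1: Compute ||x|| (intermediates to 6 decimals).
||x|| = sqrt(3.2685^2 + (-6.6857)^2) = 7.441887
Step 2: Project.
Since ||x|| > R, scale = R/||x|| = 6/7.441887 = 0.806247, proj(x) = scale * x
proj(x) = [2.635218, -5.390326]
Step 3: Dot product.
a^T * proj(x) = 5*2.635218 - 3*(-5.390326) = 29.3471


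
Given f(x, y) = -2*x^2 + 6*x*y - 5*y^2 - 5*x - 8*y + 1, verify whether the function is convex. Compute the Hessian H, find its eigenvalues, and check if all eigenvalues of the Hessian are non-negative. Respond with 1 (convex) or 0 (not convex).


The Hessian of f(x,y) = -2*x^2 + 6*x*y - 5*y^2 - 5*x - 8*y + 1 is:
H = [[-4, 6], [6, -10]]
Trace = -4 - 10 = -14
Determinant = -4*-10 - (6)^2 = 4
Discriminant = (-14)^2 - 4*4 = 180.0
Eigenvalues: lambda_1 = -13.7082, lambda_2 = -0.2918
The function is not convex.

0


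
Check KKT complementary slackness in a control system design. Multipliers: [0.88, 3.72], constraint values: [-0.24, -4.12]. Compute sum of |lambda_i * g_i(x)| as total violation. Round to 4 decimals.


KKT complementary slackness check:
lambda_1 * g_1 = 0.88 * -0.24 = -0.2112
lambda_2 * g_2 = 3.72 * -4.12 = -15.3264
Total violation = 0.2112 + 15.3264 = 15.5376


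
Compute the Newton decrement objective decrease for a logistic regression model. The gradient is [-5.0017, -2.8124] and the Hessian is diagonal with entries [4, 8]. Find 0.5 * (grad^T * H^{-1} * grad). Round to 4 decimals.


Step 1: H is diagonal, so H^(-1) * g = [-1.2504, -0.3516].
Step 2: g^T H^(-1) g = sum_i g_i^2 / H_ii
  = (-5.0017)^2/4 + (-2.8124)^2/8
  = 6.2543 + 0.9887 = 7.2429
Step 3: Objective decrease = 0.5 * g^T H^(-1) g = 3.6215


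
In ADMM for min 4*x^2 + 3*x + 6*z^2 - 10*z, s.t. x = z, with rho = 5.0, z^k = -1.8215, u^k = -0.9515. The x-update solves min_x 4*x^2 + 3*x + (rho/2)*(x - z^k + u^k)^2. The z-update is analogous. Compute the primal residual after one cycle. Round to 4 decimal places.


ADMM iteration with rho = 5.0, z^k = -1.8215, u^k = -0.9515
Step 1: x-update.
Minimize 4*x^2 + 3*x + (5.0/2)*(x + 1.8215 - 0.9515)^2
FOC: (2*4 + 5.0)*x = -3 + 5.0*(-1.8215 + 0.9515)
x^{k+1} = -0.5654
Step 2: z-update.
Minimize 6*z^2 - 10*z + (5.0/2)*(-0.5654 - z - 0.9515)^2
FOC: (2*6 + 5.0)*z = 10 + 5.0*(-0.5654 - 0.9515)
z^{k+1} = 0.1421
Step 3: u-update.
u^{k+1} = -0.9515 - 0.5654 - 0.1421 = -1.659
Step 4: Primal residual = |-0.5654 - 0.1421| = 0.7075


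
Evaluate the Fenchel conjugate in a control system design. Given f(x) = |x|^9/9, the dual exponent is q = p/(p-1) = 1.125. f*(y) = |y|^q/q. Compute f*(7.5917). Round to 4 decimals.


The conjugate exponent q satisfies 1/p + 1/q = 1.
p = 9, so q = 9/(9 - 1) = 1.125
|y|^q = 7.5917^1.125 = 9.781
f*(7.5917) = 9.781 / 1.125 = 8.6942


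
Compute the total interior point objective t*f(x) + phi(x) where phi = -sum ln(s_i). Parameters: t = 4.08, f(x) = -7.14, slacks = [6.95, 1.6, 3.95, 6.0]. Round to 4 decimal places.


Step 1: Compute log-barrier.
ln values: [1.9387, 0.47, 1.3737, 1.7918]
phi = -(1.9387 + 0.47 + 1.3737 + 1.7918) = -5.5742
Step 2: Compute augmented objective.
t*f(x) = 4.08*-7.14 = -29.1312
Total = -29.1312 - 5.5742 = -34.7054


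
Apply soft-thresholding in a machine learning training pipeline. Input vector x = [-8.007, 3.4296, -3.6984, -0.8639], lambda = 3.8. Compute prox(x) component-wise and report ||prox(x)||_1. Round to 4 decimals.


Soft-thresholding with lambda = 3.8:
prox(-8.007) = sign(-8.007)*max(|-8.007| - 3.8, 0) = -4.207
prox(3.4296) = sign(3.4296)*max(|3.4296| - 3.8, 0) = 0.0
prox(-3.6984) = sign(-3.6984)*max(|-3.6984| - 3.8, 0) = 0.0
prox(-0.8639) = sign(-0.8639)*max(|-0.8639| - 3.8, 0) = 0.0
prox(x) = [-4.207, 0.0, 0.0, 0.0]
||prox(x)||_1 = 4.207 + 0.0 + 0.0 + 0.0 = 4.207


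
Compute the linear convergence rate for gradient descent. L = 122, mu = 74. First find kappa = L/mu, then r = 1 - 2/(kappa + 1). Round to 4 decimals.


Step 1: Compute the condition number.
kappa = L/mu = 122/74 = 1.6486
Step 2: Compute the convergence rate.
r = 1 - 2/(kappa + 1) = 1 - 2*mu/(L + mu) = (L - mu)/(L + mu) = 48/196 = 0.2449


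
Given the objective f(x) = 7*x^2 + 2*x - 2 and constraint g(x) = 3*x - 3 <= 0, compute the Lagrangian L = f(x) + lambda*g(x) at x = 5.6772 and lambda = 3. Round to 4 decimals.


Step 1: Evaluate f(x).
f(5.6772) = 7*5.6772^2 + 2*5.6772 - 2 = 234.9686
Step 2: Evaluate g(x).
g(5.6772) = 3*5.6772 - 3 = 14.0316
Step 3: Compute Lagrangian.
L = 234.9686 + 3*14.0316 = 277.0634


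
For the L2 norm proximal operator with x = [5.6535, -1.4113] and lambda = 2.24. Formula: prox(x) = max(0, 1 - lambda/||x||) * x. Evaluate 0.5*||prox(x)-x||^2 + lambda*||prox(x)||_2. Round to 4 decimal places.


Step 1: Compute ||x||.
||x|| = 5.827
Step 2: Compute scaling factor.
scale = max(0, 1 - 2.24/5.827) = 0.6156
Step 3: prox(x) = [3.4802, -0.8688]
||prox(x)|| = 3.587
Step 4: Proximal objective.
0.5*||prox-x||^2 = 2.5088
lambda*||prox|| = 8.0349
Total = 10.5437


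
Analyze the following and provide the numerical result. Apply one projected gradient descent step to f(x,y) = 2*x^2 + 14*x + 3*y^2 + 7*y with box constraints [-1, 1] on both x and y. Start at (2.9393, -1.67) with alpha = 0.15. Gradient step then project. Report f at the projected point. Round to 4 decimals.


Step 1: Compute gradient at (2.9393, -1.67).
grad_x = 2*2*2.9393 + 14 = 25.7572
grad_y = 2*3*-1.67 + 7 = -3.02
Step 2: Gradient step.
x_raw = 2.9393 - 0.15*25.7572 = -0.9243
y_raw = -1.67 - 0.15*-3.02 = -1.217
Step 3: Project onto [-1, 1].
x_proj = clip(-0.9243) = -0.9243
y_proj = clip(-1.217) = -1.0
Step 4: Evaluate f.
f(-0.9243, -1.0) = -15.2313


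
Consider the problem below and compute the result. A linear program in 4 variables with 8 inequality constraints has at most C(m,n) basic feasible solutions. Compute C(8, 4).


Each vertex corresponds to some choice of n active constraints out of m, so the number of vertices is at most C(m, n) = m! / (n!(m-n)!).
m = 8, n = 4
Numerator: 8 * 7 * 6 * 5
Denominator: 4! = 24
C(8, 4) = 70


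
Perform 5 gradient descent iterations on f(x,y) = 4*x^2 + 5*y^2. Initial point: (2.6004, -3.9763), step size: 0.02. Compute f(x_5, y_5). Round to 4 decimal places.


Gradient descent on f(x,y) = 4*x^2 + 5*y^2.
Starting point: (2.6004, -3.9763), alpha = 0.02
Step 1: grad_x = 2*4*2.6004 = 20.8032, grad_y = 2*5*-3.9763 = -39.763
  x_1 = 2.6004 - 0.02*20.8032 = 2.1843
  y_1 = -3.9763 - 0.02*-39.763 = -3.181
Step 2: grad_x = 2*4*2.1843 = 17.4747, grad_y = 2*5*-3.181 = -31.8104
  x_2 = 2.1843 - 0.02*17.4747 = 1.8348
  y_2 = -3.181 - 0.02*-31.8104 = -2.5448
Step 3: grad_x = 2*4*1.8348 = 14.6787, grad_y = 2*5*-2.5448 = -25.4483
  x_3 = 1.8348 - 0.02*14.6787 = 1.5413
  y_3 = -2.5448 - 0.02*-25.4483 = -2.0359
Step 4: grad_x = 2*4*1.5413 = 12.3301, grad_y = 2*5*-2.0359 = -20.3587
  x_4 = 1.5413 - 0.02*12.3301 = 1.2947
  y_4 = -2.0359 - 0.02*-20.3587 = -1.6287
Step 5: grad_x = 2*4*1.2947 = 10.3573, grad_y = 2*5*-1.6287 = -16.2869
  x_5 = 1.2947 - 0.02*10.3573 = 1.0875
  y_5 = -1.6287 - 0.02*-16.2869 = -1.303
f(1.0875, -1.303) = 4*1.0875^2 + 5*(-1.303)^2 = 13.2192


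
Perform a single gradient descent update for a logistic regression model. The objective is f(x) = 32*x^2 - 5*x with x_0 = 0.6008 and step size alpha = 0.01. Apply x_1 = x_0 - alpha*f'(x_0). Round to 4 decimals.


We compute the gradient at x_0 and apply the update.
f'(x) = 64*x - 5
f'(0.6008) = 64*0.6008 - 5 = 33.4512
x_1 = 0.6008 - 0.01*33.4512 = 0.2663


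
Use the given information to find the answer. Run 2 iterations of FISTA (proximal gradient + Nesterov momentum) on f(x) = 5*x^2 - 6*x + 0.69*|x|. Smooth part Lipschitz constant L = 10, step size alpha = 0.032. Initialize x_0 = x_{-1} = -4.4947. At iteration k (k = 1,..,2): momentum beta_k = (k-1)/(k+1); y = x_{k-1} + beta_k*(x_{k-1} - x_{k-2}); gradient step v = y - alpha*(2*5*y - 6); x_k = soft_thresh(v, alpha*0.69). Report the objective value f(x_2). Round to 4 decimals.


FISTA on f(x) = 5*x^2 - 6*x + 0.69*|x|
L = 10, alpha = 0.032
Iteration 1: beta = 0.0, y = -4.4947 + 0.0*(-4.4947 + 4.4947) = -4.4947
  grad(y) = -50.947, v = y - alpha*grad = -2.8644
  prox(v) = soft_thresh(-2.8644, 0.0221) = -2.8423
Iteration 2: beta = 0.3333, y = -2.8423 + 0.3333*(-2.8423 + 4.4947) = -2.2915
  grad(y) = -28.9152, v = y - alpha*grad = -1.3662
  prox(v) = soft_thresh(-1.3662, 0.0221) = -1.3442
f(x_2) = 5*(-1.3442)^2 - 6*(-1.3442) + 0.69*|-1.3442| = 18.0262


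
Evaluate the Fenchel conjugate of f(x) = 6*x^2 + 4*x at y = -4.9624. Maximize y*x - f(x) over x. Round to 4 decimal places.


f*(y) = sup_x {y*x - a*x^2 - b*x} = sup_x {(y-b)*x - a*x^2}
FOC: (y - b) - 2a*x = 0 => x* = (y - b)/(2a)
x* = (-4.9624 - 4)/(2*6) = -0.7469
f*(-4.9624) = (y-b)^2/(4a) = (-4.9624 - 4)^2/(4*6)
= 80.3246/24 = 3.3469


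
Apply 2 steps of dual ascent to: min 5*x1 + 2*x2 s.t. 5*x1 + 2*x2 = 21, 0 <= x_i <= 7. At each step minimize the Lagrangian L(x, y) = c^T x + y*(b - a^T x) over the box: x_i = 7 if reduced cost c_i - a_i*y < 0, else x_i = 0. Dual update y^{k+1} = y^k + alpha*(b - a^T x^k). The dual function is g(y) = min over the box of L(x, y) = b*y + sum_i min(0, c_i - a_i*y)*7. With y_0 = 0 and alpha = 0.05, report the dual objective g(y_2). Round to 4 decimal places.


Dual ascent for LP: min 5*x1 + 2*x2, 5*x1 + 2*x2 = 21, 0 <= x_i <= 7
Step 1: y^k = 0.0, reduced costs: (5.0, 2.0)
  x^k = (0.0, 0.0), subgradient = b - a^T x = 21.0
  y^{k+1} = 0.0 + 0.05*21.0 = 1.05
Step 2: y^k = 1.05, reduced costs: (-0.25, -0.1)
  x^k = (7.0, 7.0), subgradient = b - a^T x = -28.0
  y^{k+1} = 1.05 + 0.05*-28.0 = -0.35
Dual objective at y_2 = -0.35: reduced costs (6.75, 2.7), box minimizer x = (0.0, 0.0)
g(y_2) = b*y + (c1 - a1*y)*x1 + (c2 - a2*y)*x2 = 21*(-0.35) + 6.75*0.0 + 2.7*0.0 = -7.35 + 0.0 + 0.0 = -7.35


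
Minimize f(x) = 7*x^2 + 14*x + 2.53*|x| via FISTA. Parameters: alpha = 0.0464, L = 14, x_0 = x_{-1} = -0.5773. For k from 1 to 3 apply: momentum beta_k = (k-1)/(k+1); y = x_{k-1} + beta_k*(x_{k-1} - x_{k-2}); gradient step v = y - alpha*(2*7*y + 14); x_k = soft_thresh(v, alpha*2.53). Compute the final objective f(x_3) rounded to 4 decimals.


FISTA on f(x) = 7*x^2 + 14*x + 2.53*|x|
L = 14, alpha = 0.0464
Iteration 1: beta = 0.0, y = -0.5773 + 0.0*(-0.5773 + 0.5773) = -0.5773
  grad(y) = 5.9178, v = y - alpha*grad = -0.8519
  prox(v) = soft_thresh(-0.8519, 0.1174) = -0.7345
Iteration 2: beta = 0.3333, y = -0.7345 + 0.3333*(-0.7345 + 0.5773) = -0.7869
  grad(y) = 2.9835, v = y - alpha*grad = -0.9253
  prox(v) = soft_thresh(-0.9253, 0.1174) = -0.8079
Iteration 3: beta = 0.5, y = -0.8079 + 0.5*(-0.8079 + 0.7345) = -0.8447
  grad(y) = 2.1748, v = y - alpha*grad = -0.9456
  prox(v) = soft_thresh(-0.9456, 0.1174) = -0.8282
f(x_3) = 7*(-0.8282)^2 + 14*(-0.8282) + 2.53*|-0.8282| = -4.6981


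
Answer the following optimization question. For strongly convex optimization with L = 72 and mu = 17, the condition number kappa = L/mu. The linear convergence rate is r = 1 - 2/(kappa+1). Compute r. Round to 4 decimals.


Step 1: Compute the condition number.
kappa = L/mu = 72/17 = 4.2353
Step 2: Compute the convergence rate.
r = 1 - 2/(kappa + 1) = 1 - 2*mu/(L + mu) = (L - mu)/(L + mu) = 55/89 = 0.618


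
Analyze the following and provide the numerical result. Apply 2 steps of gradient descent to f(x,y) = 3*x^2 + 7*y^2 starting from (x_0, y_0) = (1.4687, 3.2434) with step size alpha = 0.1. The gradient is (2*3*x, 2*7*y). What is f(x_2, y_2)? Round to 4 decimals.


Gradient descent on f(x,y) = 3*x^2 + 7*y^2.
Starting point: (1.4687, 3.2434), alpha = 0.1
Step 1: grad_x = 2*3*1.4687 = 8.8122, grad_y = 2*7*3.2434 = 45.4076
  x_1 = 1.4687 - 0.1*8.8122 = 0.5875
  y_1 = 3.2434 - 0.1*45.4076 = -1.2974
Step 2: grad_x = 2*3*0.5875 = 3.5249, grad_y = 2*7*-1.2974 = -18.163
  x_2 = 0.5875 - 0.1*3.5249 = 0.235
  y_2 = -1.2974 - 0.1*-18.163 = 0.5189
f(0.235, 0.5189) = 3*0.235^2 + 7*0.5189^2 = 2.0508


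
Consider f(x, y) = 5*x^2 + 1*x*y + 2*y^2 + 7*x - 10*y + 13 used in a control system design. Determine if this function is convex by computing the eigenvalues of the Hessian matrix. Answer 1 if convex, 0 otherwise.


The Hessian of f(x,y) = 5*x^2 + 1*x*y + 2*y^2 + 7*x - 10*y + 13 is:
H = [[10, 1], [1, 4]]
Trace = 10 + 4 = 14
Determinant = 10*4 - (1)^2 = 39
Discriminant = (14)^2 - 4*39 = 40.0
Eigenvalues: lambda_1 = 3.8377, lambda_2 = 10.1623
The function is convex.

1


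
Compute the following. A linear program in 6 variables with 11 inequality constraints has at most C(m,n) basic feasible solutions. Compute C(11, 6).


Each vertex corresponds to some choice of n active constraints out of m, so the number of vertices is at most C(m, n) = m! / (n!(m-n)!).
m = 11, n = 6
Numerator: 11 * 10 * 9 * 8 * 7 * 6
Denominator: 6! = 720
C(11, 6) = 462


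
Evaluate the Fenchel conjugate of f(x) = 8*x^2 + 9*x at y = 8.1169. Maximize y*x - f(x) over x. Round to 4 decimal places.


f*(y) = sup_x {y*x - a*x^2 - b*x} = sup_x {(y-b)*x - a*x^2}
FOC: (y - b) - 2a*x = 0 => x* = (y - b)/(2a)
x* = (8.1169 - 9)/(2*8) = -0.0552
f*(8.1169) = (y-b)^2/(4a) = (8.1169 - 9)^2/(4*8)
= 0.7799/32 = 0.0244


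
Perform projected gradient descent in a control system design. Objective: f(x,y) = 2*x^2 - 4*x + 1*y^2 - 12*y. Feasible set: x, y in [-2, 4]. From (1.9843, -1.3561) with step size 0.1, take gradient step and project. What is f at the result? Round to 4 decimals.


Step 1: Compute gradient at (1.9843, -1.3561).
grad_x = 2*2*1.9843 - 4 = 3.9372
grad_y = 2*1*-1.3561 - 12 = -14.7122
Step 2: Gradient step.
x_raw = 1.9843 - 0.1*3.9372 = 1.5906
y_raw = -1.3561 - 0.1*-14.7122 = 0.1151
Step 3: Project onto [-2, 4].
x_proj = clip(1.5906) = 1.5906
y_proj = clip(0.1151) = 0.1151
Step 4: Evaluate f.
f(1.5906, 0.1151) = -2.6706


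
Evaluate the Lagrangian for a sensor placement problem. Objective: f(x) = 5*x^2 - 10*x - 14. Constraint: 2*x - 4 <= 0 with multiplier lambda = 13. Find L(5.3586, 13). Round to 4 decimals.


Step 1: Evaluate f(x).
f(5.3586) = 5*5.3586^2 - 10*5.3586 - 14 = 75.987
Step 2: Evaluate g(x).
g(5.3586) = 2*5.3586 - 4 = 6.7172
Step 3: Compute Lagrangian.
L = 75.987 + 13*6.7172 = 163.3106


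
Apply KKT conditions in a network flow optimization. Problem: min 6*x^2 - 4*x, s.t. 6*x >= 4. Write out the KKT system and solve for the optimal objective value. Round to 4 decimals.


Step 1: Try lambda = 0 (constraint inactive).
x_unc = 4/(2*6) = 0.3333
Check: 6*0.3333 = 1.9998 < 4 -- violated!
Step 2: Constraint must be active: 6*x = 4
x* = 4/6 = 2/3 = 0.6667 (rounded; the exact value 2/3 is used below)
lambda = (2*6*(2/3) - 4)/6 = 0.6667
Step 3: Compute optimal value.
f(x*) = 6*(2/3)^2 - 4*(2/3) = 0.0
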